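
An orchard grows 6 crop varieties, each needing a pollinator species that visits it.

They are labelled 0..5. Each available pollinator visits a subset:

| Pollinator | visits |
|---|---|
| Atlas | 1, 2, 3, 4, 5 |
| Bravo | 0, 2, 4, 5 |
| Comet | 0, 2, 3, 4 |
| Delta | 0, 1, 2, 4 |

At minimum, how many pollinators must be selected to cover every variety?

2

Atlas and Bravo together: Atlas ∪ Bravo = {0, 1, 2, 3, 4, 5} — every variety is covered.
No single pollinator has all 6 varieties (the largest, Atlas, has 5), so 2 is optimal.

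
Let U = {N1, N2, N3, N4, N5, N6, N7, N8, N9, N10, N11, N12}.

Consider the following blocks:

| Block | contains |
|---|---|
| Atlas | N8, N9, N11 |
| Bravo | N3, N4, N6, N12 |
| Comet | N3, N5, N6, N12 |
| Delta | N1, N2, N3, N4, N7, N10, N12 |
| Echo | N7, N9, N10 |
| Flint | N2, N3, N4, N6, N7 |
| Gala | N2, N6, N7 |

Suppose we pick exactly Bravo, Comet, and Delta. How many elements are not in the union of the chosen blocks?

3

Union of Bravo, Comet, Delta = {N1, N2, N3, N4, N5, N6, N7, N10, N12}.
Not covered: N8, N9, N11 — 3 elements.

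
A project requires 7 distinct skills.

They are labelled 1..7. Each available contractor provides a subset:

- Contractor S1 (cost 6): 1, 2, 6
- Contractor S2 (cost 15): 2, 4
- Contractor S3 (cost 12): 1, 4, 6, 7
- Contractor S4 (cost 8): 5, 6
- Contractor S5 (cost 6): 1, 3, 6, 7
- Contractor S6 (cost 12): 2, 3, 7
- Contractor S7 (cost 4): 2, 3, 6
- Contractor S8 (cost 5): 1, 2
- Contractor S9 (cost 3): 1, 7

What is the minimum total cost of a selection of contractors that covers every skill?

24

S3, S4, S7 together cover every skill (S3 ∪ S4 ∪ S7 = {1, 2, 3, 4, 5, 6, 7}); total cost 12 + 8 + 4 = 24.
The greedy pick S7, S9, S4, S3 costs 27; no covering selection beats 24.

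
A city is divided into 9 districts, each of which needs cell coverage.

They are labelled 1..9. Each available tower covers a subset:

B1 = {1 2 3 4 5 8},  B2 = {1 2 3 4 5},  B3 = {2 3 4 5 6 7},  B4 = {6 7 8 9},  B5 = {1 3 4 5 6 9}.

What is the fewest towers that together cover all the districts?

B1 and B4 together: B1 ∪ B4 = {1, 2, 3, 4, 5, 6, 7, 8, 9} — every district is covered.
No single tower has all 9 districts (the largest, B1, has 6), so 2 is optimal.

2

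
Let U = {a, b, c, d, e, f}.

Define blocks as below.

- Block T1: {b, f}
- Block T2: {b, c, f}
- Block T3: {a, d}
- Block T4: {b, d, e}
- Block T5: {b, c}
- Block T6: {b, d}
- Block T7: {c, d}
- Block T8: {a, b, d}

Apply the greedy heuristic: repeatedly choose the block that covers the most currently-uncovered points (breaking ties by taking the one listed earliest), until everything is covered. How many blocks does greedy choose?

3

Greedy: pick T2 (covers 3 new) → pick T3 (covers 2 new) → pick T4 (covers 1 new). Total picks: 3.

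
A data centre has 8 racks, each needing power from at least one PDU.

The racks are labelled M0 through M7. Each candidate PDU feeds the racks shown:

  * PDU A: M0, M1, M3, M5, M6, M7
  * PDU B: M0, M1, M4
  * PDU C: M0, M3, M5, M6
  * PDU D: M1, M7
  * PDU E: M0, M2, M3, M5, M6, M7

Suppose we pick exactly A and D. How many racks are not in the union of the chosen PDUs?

Union of A, D = {M0, M1, M3, M5, M6, M7}.
Not covered: M2, M4 — 2 racks.

2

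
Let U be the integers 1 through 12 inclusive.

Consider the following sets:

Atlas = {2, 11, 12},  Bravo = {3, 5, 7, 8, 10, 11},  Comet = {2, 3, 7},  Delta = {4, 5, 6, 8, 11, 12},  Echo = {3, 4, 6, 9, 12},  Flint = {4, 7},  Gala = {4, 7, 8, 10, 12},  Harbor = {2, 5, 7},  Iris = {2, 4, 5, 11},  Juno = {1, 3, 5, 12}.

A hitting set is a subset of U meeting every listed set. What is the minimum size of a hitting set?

3

H = {4, 7, 12} meets every set (each contains at least one member of H), and |H| = 3.
No choice of 2 items meets every set, so 3 is the minimum.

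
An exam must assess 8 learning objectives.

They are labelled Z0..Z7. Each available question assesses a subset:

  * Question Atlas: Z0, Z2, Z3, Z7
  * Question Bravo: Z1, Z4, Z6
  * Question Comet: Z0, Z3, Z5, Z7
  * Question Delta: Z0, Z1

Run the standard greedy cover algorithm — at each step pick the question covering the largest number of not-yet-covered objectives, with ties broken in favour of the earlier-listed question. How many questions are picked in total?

3

Greedy: pick Atlas (covers 4 new) → pick Bravo (covers 3 new) → pick Comet (covers 1 new). Total picks: 3.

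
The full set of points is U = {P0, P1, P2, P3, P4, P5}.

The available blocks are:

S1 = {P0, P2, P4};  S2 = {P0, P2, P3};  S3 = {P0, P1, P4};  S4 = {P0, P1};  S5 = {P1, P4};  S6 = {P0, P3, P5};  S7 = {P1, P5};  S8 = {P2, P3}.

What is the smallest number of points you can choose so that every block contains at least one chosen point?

3

H = {P0, P1, P3} meets every block (each contains at least one member of H), and |H| = 3.
No choice of 2 points meets every block, so 3 is the minimum.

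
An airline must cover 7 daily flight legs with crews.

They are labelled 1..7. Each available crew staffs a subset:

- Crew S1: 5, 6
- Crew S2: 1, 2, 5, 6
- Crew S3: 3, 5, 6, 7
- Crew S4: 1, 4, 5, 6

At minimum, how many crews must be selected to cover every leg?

S2 and S3 and S4 together: S2 ∪ S3 ∪ S4 = {1, 2, 3, 4, 5, 6, 7} — every leg is covered.
Only S2 contains 2, so S2 is forced; the remaining 3 legs need at least 2 more crews (each remaining crew adds at most 2) — so at least 3 crews are needed, and 3 is optimal.

3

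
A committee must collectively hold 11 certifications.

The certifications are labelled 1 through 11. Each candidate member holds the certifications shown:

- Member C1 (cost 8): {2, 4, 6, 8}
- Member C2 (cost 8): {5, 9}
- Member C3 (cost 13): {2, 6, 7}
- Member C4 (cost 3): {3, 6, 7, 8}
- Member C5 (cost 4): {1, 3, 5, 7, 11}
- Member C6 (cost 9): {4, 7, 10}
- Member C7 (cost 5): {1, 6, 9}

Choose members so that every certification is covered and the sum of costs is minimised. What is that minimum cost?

C1, C5, C6, C7 together cover every certification (C1 ∪ C5 ∪ C6 ∪ C7 = {1, 2, 3, 4, 5, 6, 7, 8, 9, 10, 11}); total cost 8 + 4 + 9 + 5 = 26.
The greedy pick C4, C5, C1, C7, C6 costs 29; no covering selection beats 26.

26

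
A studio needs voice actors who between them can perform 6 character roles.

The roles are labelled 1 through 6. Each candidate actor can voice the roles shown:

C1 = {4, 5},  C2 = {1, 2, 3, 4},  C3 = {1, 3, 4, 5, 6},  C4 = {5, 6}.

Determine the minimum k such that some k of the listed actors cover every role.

2

Take {C2, C4}. Their union is {1, 2, 3, 4, 5, 6}, which is all 6 roles.
No single actor has all 6 roles (the largest, C3, has 5), so 2 is optimal.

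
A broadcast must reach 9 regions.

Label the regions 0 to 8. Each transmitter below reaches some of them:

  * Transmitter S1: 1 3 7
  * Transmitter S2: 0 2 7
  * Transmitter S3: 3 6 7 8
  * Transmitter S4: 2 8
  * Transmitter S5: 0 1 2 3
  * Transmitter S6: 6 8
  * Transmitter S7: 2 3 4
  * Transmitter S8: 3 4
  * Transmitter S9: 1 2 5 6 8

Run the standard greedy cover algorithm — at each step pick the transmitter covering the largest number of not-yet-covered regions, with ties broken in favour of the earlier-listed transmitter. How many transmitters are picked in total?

Greedy: pick S9 (covers 5 new) → pick S1 (covers 2 new) → pick S2 (covers 1 new) → pick S7 (covers 1 new). Total picks: 4.
(The true minimum cover uses only 3 transmitters, so greedy is not optimal here.)

4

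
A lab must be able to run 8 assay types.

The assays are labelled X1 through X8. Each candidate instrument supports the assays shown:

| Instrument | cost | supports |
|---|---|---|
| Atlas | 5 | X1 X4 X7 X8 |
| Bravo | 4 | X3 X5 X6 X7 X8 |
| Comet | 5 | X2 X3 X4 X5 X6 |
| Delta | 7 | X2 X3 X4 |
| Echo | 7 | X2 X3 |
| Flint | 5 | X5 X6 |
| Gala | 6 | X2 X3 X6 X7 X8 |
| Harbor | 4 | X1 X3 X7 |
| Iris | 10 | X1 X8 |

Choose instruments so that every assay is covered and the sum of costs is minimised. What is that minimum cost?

Atlas, Comet together cover every assay (Atlas ∪ Comet = {X1, X2, X3, X4, X5, X6, X7, X8}); total cost 5 + 5 = 10.
The greedy pick Bravo, Atlas, Comet costs 14; no covering selection beats 10.

10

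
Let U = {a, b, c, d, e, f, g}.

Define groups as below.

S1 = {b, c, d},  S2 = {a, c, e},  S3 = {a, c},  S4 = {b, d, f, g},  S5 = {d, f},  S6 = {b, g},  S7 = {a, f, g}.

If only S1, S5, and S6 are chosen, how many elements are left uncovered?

2

Union of S1, S5, S6 = {b, c, d, f, g}.
Not covered: a, e — 2 elements.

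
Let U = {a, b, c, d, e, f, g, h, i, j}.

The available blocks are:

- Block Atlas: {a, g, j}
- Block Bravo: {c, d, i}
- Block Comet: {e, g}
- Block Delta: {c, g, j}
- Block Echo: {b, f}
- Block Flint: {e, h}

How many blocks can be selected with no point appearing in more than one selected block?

Atlas, Bravo, Echo, Flint are pairwise disjoint (Atlas={a,g,j}; Bravo={c,d,i}; Echo={b,f}; Flint={e,h}).
Every remaining block overlaps one of these, and no 5 of the listed blocks are pairwise disjoint, so 4 is the maximum.

4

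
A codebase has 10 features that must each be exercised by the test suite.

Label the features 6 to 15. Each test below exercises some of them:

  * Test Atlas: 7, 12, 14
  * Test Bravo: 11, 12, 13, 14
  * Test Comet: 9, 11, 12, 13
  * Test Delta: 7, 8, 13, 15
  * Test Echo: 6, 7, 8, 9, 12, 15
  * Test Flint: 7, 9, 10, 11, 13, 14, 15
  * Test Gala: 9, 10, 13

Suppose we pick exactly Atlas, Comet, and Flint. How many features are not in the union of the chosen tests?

Union of Atlas, Comet, Flint = {7, 9, 10, 11, 12, 13, 14, 15}.
Not covered: 6, 8 — 2 features.

2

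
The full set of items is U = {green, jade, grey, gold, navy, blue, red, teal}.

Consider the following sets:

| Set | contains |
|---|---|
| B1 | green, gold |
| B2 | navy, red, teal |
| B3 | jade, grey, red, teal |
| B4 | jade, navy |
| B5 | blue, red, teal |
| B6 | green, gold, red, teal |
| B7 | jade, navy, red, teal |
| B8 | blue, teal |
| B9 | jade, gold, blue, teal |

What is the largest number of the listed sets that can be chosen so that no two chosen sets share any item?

B1, B4, B8 are pairwise disjoint (B1={green,gold}; B4={jade,navy}; B8={blue,teal}).
Every remaining set overlaps one of these, and no 4 of the listed sets are pairwise disjoint, so 3 is the maximum.

3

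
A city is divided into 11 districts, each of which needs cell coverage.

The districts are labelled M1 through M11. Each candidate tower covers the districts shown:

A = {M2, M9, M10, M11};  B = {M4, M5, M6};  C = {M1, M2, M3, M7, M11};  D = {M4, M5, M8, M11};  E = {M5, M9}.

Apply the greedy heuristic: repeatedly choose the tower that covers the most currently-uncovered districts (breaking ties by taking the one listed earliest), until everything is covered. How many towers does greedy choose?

Greedy: pick C (covers 5 new) → pick B (covers 3 new) → pick A (covers 2 new) → pick D (covers 1 new). Total picks: 4.

4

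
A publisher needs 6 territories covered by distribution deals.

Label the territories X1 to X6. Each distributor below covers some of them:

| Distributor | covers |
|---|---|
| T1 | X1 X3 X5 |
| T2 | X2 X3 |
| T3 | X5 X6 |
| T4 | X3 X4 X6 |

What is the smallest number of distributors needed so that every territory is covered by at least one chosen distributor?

3

Take {T1, T2, T4}. Their union is {X1, X2, X3, X4, X5, X6}, which is all 6 territories.
Only T1 contains X1, so T1 is forced; the remaining 3 territories need at least 2 more distributors (each remaining distributor adds at most 2) — so at least 3 distributors are needed, and 3 is optimal.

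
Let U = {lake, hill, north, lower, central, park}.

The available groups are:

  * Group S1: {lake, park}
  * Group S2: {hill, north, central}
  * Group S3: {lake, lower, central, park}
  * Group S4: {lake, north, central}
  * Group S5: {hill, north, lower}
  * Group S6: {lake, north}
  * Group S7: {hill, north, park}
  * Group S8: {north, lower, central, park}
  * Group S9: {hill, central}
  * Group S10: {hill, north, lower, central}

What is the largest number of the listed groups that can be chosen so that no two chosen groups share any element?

2

S6, S9 are pairwise disjoint (S6={lake,north}; S9={hill,central}).
Every remaining group overlaps one of these, and no 3 of the listed groups are pairwise disjoint, so 2 is the maximum.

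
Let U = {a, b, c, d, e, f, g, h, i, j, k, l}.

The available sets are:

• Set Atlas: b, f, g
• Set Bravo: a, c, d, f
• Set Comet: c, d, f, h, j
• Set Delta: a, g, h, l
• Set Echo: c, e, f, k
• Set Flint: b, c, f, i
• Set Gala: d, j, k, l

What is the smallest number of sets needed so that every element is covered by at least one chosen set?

Comet, Delta, Echo, and Flint cover everything between them: the union {a, b, c, d, e, f, g, h, i, j, k, l} is all of U.
No 3 of the 7 sets cover everything (all 35 combinations miss at least one element), so 4 is optimal.

4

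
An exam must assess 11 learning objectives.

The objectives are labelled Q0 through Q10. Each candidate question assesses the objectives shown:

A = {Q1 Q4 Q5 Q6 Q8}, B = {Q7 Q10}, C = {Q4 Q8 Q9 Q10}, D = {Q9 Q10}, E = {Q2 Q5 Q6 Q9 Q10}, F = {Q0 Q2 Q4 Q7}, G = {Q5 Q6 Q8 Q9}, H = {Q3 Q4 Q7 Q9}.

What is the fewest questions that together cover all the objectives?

4

Take {A, E, F, H}. Their union is {Q0, Q1, Q2, Q3, Q4, Q5, Q6, Q7, Q8, Q9, Q10}, which is all 11 objectives.
No 3 of the 8 questions cover everything (all 56 combinations miss at least one objective), so 4 is optimal.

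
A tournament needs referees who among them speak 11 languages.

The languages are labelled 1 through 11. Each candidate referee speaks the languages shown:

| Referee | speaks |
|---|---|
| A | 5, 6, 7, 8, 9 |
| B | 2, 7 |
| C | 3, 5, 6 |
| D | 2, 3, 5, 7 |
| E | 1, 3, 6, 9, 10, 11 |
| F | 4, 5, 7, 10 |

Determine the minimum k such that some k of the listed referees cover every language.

A and D and E and F together: A ∪ D ∪ E ∪ F = {1, 2, 3, 4, 5, 6, 7, 8, 9, 10, 11} — every language is covered.
No 3 of the 6 referees cover everything (all 20 combinations miss at least one language), so 4 is optimal.

4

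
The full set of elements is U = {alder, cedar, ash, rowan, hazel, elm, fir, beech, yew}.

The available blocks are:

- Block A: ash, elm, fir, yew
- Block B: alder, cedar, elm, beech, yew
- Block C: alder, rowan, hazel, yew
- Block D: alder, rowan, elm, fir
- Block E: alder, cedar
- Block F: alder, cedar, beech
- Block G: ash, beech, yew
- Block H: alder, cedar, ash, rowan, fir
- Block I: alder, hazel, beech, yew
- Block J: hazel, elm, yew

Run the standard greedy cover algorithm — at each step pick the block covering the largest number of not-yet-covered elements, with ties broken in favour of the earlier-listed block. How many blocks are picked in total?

Greedy: pick B (covers 5 new) → pick H (covers 3 new) → pick C (covers 1 new). Total picks: 3.

3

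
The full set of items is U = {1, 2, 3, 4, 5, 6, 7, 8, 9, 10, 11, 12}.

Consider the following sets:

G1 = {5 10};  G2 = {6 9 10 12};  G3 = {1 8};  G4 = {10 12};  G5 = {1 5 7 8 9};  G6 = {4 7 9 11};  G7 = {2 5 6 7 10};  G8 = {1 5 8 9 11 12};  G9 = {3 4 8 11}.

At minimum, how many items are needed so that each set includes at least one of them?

H = {8, 9, 10} meets every set (each contains at least one member of H), and |H| = 3.
The sets G3, G4, G6 are pairwise disjoint, so any hitting set needs a separate item for each — at least 3. Hence 3 is optimal.

3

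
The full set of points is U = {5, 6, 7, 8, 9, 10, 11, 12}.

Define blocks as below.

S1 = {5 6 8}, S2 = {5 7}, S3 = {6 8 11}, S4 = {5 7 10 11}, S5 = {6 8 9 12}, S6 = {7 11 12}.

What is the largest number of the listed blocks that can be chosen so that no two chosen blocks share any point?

2

S2, S5 are pairwise disjoint (S2={5,7}; S5={6,8,9,12}).
Every remaining block overlaps one of these, and no 3 of the listed blocks are pairwise disjoint, so 2 is the maximum.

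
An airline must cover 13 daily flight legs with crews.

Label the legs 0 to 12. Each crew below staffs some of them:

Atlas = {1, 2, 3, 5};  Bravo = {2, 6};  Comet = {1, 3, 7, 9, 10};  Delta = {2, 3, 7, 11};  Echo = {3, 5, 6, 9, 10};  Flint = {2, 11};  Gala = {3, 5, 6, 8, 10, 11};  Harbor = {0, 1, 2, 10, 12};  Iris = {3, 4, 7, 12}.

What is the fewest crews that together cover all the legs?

Echo and Gala and Harbor and Iris together: Echo ∪ Gala ∪ Harbor ∪ Iris = {0, 1, 2, 3, 4, 5, 6, 7, 8, 9, 10, 11, 12} — every leg is covered.
No 3 of the 9 crews cover everything (all 84 combinations miss at least one leg), so 4 is optimal.

4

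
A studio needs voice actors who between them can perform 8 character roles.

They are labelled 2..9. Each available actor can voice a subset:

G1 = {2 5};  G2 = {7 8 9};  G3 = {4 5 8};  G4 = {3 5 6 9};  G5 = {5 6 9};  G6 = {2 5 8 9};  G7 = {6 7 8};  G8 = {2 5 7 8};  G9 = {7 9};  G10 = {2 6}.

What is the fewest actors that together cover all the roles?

G3 and G4 and G8 together: G3 ∪ G4 ∪ G8 = {2, 3, 4, 5, 6, 7, 8, 9} — every role is covered.
Only G4 contains 3, so G4 is forced; the remaining 4 roles need at least 2 more actors (each remaining actor adds at most 3) — so at least 3 actors are needed, and 3 is optimal.

3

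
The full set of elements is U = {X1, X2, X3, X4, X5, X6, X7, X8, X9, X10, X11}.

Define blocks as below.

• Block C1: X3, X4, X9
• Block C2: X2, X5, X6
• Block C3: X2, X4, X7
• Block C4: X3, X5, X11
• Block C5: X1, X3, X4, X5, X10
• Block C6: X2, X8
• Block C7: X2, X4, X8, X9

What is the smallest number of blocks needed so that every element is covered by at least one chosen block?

5

C2 and C3 and C4 and C5 and C7 together: C2 ∪ C3 ∪ C4 ∪ C5 ∪ C7 = {X1, X2, X3, X4, X5, X6, X7, X8, X9, X10, X11} — every element is covered.
No 4 of the 7 blocks cover everything (all 35 combinations miss at least one element), so 5 is optimal.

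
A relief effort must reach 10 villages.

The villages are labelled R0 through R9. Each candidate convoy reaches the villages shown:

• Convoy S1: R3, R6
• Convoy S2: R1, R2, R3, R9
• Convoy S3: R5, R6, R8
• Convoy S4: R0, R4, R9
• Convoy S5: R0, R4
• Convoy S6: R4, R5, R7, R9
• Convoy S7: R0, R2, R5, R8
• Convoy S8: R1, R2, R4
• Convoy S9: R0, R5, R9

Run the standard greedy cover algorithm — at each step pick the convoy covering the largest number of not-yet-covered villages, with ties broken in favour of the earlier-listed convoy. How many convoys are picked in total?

4

Greedy: pick S2 (covers 4 new) → pick S3 (covers 3 new) → pick S4 (covers 2 new) → pick S6 (covers 1 new). Total picks: 4.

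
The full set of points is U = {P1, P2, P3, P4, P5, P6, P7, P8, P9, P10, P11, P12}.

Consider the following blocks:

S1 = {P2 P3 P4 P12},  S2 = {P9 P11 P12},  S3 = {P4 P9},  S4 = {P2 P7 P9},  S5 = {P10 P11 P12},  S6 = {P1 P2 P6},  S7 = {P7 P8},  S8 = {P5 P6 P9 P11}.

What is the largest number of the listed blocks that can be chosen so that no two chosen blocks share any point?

S3, S5, S6, S7 are pairwise disjoint (S3={P4,P9}; S5={P10,P11,P12}; S6={P1,P2,P6}; S7={P7,P8}).
Every remaining block overlaps one of these, and no 5 of the listed blocks are pairwise disjoint, so 4 is the maximum.

4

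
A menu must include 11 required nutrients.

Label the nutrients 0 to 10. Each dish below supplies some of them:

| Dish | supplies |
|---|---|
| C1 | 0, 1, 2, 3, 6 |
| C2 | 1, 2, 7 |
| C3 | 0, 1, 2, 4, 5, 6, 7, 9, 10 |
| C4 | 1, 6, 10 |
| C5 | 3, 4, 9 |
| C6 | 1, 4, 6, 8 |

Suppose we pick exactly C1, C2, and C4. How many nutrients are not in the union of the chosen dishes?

Union of C1, C2, C4 = {0, 1, 2, 3, 6, 7, 10}.
Not covered: 4, 5, 8, 9 — 4 nutrients.

4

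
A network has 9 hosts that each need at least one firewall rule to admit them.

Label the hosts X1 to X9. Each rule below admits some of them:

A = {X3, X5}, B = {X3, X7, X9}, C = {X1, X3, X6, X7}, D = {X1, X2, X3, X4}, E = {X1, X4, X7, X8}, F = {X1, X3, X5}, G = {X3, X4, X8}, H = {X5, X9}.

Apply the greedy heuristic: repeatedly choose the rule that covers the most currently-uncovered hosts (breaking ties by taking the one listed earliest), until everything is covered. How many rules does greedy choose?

4

Greedy: pick C (covers 4 new) → pick D (covers 2 new) → pick H (covers 2 new) → pick E (covers 1 new). Total picks: 4.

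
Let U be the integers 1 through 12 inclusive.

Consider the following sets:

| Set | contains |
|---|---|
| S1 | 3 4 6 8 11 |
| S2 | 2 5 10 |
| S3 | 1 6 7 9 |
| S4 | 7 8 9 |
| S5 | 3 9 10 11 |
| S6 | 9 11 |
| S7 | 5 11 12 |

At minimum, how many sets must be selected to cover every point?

4

Take {S1, S2, S3, S7}. Their union is {1, 2, 3, 4, 5, 6, 7, 8, 9, 10, 11, 12}, which is all 12 points.
Only S1 contains 4, so S1 is forced; the remaining 7 points need at least 3 more sets (each remaining set adds at most 3) — so at least 4 sets are needed, and 4 is optimal.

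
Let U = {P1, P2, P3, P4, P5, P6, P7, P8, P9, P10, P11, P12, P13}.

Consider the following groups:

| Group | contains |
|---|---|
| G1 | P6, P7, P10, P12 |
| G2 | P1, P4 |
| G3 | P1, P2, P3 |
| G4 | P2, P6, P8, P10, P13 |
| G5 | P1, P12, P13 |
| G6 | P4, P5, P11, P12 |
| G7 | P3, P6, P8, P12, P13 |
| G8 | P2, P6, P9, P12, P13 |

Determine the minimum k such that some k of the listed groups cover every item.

Take {G1, G5, G6, G7, G8}. Their union is {P1, P2, P3, P4, P5, P6, P7, P8, P9, P10, P11, P12, P13}, which is all 13 items.
No 4 of the 8 groups cover everything (all 70 combinations miss at least one item), so 5 is optimal.

5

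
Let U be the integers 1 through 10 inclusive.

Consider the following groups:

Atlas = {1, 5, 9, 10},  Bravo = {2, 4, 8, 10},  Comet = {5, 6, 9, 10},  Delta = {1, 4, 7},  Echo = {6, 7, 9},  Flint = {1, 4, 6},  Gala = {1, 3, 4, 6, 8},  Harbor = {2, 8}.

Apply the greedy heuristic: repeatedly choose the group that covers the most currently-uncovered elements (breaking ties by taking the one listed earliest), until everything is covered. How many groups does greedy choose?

4

Greedy: pick Gala (covers 5 new) → pick Atlas (covers 3 new) → pick Bravo (covers 1 new) → pick Delta (covers 1 new). Total picks: 4.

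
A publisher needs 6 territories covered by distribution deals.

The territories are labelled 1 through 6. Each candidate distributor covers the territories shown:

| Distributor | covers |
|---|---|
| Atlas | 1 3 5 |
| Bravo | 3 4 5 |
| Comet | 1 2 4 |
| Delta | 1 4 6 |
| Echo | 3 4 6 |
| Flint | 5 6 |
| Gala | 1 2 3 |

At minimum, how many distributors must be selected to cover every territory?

Take {Comet, Flint, Gala}. Their union is {1, 2, 3, 4, 5, 6}, which is all 6 territories.
No 2 of the 7 distributors cover everything (all 21 combinations miss at least one territory), so 3 is optimal.

3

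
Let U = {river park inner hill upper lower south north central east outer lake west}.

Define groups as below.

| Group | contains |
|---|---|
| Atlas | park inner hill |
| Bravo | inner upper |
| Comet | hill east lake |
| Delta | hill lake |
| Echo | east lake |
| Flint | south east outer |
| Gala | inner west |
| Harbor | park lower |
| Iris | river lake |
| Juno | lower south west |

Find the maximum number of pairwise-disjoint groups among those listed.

4

Delta, Flint, Gala, Harbor are pairwise disjoint (Delta={hill,lake}; Flint={south,east,outer}; Gala={inner,west}; Harbor={park,lower}).
Every remaining group overlaps one of these, and no 5 of the listed groups are pairwise disjoint, so 4 is the maximum.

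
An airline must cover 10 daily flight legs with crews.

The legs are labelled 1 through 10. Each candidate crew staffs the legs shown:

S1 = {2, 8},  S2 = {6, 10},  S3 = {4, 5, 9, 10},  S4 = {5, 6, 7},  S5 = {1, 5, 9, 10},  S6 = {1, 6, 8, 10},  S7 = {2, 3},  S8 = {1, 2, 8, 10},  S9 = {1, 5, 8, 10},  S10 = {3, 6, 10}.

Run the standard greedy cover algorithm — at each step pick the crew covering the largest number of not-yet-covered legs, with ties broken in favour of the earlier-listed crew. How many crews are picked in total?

4

Greedy: pick S3 (covers 4 new) → pick S6 (covers 3 new) → pick S7 (covers 2 new) → pick S4 (covers 1 new). Total picks: 4.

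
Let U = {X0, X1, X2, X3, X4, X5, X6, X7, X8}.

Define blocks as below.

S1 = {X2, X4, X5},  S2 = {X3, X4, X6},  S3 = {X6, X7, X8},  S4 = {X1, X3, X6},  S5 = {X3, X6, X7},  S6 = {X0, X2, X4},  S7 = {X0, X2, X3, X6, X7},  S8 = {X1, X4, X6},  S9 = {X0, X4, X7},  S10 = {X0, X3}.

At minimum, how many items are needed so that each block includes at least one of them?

3

Take H = {X3, X4, X7}. Each listed block contains at least one of these, so H is a hitting set of size 3.
The blocks S1, S3, S10 are pairwise disjoint, so any hitting set needs a separate item for each — at least 3. Hence 3 is optimal.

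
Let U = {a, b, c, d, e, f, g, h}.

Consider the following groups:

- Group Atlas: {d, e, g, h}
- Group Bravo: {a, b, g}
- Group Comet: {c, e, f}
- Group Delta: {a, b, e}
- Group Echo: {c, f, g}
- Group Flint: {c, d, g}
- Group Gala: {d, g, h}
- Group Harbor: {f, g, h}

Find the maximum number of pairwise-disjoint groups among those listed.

2

Comet, Gala are pairwise disjoint (Comet={c,e,f}; Gala={d,g,h}).
Every remaining group overlaps one of these, and no 3 of the listed groups are pairwise disjoint, so 2 is the maximum.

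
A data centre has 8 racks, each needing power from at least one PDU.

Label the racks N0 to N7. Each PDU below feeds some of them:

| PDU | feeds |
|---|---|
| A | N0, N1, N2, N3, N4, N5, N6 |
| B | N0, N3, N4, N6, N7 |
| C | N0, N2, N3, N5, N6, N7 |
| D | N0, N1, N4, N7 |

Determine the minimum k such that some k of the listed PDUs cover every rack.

Take {C, D}. Their union is {N0, N1, N2, N3, N4, N5, N6, N7}, which is all 8 racks.
No single PDU has all 8 racks (the largest, A, has 7), so 2 is optimal.

2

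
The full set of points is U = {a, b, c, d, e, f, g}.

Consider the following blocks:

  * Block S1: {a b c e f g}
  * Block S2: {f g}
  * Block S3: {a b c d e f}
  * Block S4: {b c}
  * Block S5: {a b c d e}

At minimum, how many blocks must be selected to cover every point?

S2 and S5 together: S2 ∪ S5 = {a, b, c, d, e, f, g} — every point is covered.
No single block has all 7 points (the largest, S1, has 6), so 2 is optimal.

2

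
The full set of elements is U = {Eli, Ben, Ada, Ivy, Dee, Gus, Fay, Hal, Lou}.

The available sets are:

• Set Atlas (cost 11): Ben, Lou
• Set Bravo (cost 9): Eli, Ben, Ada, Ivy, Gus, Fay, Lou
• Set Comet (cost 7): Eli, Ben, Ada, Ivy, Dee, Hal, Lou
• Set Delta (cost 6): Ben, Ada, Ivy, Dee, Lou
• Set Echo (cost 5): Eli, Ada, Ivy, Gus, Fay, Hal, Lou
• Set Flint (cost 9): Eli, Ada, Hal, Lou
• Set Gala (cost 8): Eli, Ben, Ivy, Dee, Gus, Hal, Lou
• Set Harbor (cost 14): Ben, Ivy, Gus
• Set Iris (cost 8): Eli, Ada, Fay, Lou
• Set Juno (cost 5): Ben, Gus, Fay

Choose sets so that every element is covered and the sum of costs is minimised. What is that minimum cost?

Delta, Echo together cover every element (Delta ∪ Echo = {Eli, Ben, Ada, Ivy, Dee, Gus, Fay, Hal, Lou}); total cost 6 + 5 = 11.
No covering selection has total cost below 11.

11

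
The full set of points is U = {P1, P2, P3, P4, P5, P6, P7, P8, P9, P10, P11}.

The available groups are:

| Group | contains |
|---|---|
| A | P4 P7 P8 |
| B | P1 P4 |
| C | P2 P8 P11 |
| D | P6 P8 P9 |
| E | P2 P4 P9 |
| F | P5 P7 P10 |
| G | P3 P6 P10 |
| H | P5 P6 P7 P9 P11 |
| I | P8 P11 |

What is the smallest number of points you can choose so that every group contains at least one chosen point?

Take T = {P4, P5, P6, P8}. Each listed group contains at least one of these, so T is a hitting set of size 4.
No choice of 3 points meets every group, so 4 is the minimum.

4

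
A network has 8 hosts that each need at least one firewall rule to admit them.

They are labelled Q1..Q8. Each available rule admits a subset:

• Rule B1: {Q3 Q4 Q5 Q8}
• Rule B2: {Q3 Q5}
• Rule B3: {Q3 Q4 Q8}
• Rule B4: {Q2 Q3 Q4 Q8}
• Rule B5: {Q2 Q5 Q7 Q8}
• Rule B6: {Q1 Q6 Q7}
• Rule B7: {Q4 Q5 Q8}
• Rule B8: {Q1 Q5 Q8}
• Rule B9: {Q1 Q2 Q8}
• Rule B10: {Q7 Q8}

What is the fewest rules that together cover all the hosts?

3

B1 and B5 and B6 together: B1 ∪ B5 ∪ B6 = {Q1, Q2, Q3, Q4, Q5, Q6, Q7, Q8} — every host is covered.
Only B6 contains Q6, so B6 is forced; the remaining 5 hosts need at least 2 more rules (each remaining rule adds at most 4) — so at least 3 rules are needed, and 3 is optimal.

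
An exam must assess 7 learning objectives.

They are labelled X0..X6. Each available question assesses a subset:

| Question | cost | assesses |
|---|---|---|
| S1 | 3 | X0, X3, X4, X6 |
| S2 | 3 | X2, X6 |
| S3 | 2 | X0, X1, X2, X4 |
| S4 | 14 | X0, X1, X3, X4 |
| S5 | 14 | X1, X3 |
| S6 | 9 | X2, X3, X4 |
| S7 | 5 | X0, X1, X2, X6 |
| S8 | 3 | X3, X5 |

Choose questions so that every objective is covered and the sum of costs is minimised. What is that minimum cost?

8

S2, S3, S8 together cover every objective (S2 ∪ S3 ∪ S8 = {X0, X1, X2, X3, X4, X5, X6}); total cost 3 + 2 + 3 = 8.
No covering selection has total cost below 8.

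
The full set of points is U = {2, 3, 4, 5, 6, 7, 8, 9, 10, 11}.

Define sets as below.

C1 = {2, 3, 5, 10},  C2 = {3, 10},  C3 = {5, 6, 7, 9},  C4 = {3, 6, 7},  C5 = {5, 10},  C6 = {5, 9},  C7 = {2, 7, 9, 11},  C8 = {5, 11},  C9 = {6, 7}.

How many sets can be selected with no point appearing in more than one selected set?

3

C2, C6, C9 are pairwise disjoint (C2={3,10}; C6={5,9}; C9={6,7}).
Every remaining set overlaps one of these, and no 4 of the listed sets are pairwise disjoint, so 3 is the maximum.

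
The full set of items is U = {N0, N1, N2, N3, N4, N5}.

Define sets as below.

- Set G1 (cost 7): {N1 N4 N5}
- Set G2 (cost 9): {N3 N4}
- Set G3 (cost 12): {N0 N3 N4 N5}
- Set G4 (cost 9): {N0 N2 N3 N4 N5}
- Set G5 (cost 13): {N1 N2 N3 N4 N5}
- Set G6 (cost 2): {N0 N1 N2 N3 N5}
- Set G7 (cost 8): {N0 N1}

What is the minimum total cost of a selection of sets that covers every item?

9

G1, G6 together cover every item (G1 ∪ G6 = {N0, N1, N2, N3, N4, N5}); total cost 7 + 2 = 9.
No covering selection has total cost below 9.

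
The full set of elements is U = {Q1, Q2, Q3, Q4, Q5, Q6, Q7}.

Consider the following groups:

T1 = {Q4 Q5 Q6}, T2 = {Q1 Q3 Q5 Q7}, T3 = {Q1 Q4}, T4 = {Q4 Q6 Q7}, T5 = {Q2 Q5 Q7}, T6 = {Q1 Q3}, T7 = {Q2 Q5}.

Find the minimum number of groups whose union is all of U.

3

T1 and T2 and T5 together: T1 ∪ T2 ∪ T5 = {Q1, Q2, Q3, Q4, Q5, Q6, Q7} — every element is covered.
No 2 of the 7 groups cover everything (all 21 combinations miss at least one element), so 3 is optimal.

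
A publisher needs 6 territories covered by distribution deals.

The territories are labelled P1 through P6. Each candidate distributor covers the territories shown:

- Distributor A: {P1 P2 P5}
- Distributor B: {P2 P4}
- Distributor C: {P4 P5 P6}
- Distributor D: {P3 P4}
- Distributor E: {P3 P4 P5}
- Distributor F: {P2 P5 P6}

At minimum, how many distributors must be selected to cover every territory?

Take {A, D, F}. Their union is {P1, P2, P3, P4, P5, P6}, which is all 6 territories.
Only A contains P1, so A is forced; the remaining 3 territories need at least 2 more distributors (each remaining distributor adds at most 2) — so at least 3 distributors are needed, and 3 is optimal.

3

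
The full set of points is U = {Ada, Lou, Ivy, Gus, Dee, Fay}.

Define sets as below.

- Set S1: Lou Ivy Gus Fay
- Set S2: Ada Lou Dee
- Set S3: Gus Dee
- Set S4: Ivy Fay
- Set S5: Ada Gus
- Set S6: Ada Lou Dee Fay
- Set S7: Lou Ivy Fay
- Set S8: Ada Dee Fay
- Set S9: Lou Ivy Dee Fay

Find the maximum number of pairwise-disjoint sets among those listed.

S2, S4 are pairwise disjoint (S2={Ada,Lou,Dee}; S4={Ivy,Fay}).
Every remaining set overlaps one of these, and no 3 of the listed sets are pairwise disjoint, so 2 is the maximum.

2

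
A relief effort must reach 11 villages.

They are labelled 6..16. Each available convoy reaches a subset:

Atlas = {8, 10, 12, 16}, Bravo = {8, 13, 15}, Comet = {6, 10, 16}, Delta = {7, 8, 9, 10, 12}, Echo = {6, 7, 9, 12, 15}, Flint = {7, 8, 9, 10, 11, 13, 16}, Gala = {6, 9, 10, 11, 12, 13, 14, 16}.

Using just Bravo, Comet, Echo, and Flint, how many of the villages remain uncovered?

1

Union of Bravo, Comet, Echo, Flint = {6, 7, 8, 9, 10, 11, 12, 13, 15, 16}.
Not covered: 14 — 1 village.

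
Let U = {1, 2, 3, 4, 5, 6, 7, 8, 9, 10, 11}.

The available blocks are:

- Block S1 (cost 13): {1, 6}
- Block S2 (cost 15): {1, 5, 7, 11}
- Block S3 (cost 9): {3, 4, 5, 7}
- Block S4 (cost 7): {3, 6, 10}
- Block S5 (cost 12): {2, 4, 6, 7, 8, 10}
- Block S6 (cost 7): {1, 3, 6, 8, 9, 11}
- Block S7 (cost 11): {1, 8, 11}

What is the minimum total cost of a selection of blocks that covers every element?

28

S3, S5, S6 together cover every element (S3 ∪ S5 ∪ S6 = {1, 2, 3, 4, 5, 6, 7, 8, 9, 10, 11}); total cost 9 + 12 + 7 = 28.
No covering selection has total cost below 28.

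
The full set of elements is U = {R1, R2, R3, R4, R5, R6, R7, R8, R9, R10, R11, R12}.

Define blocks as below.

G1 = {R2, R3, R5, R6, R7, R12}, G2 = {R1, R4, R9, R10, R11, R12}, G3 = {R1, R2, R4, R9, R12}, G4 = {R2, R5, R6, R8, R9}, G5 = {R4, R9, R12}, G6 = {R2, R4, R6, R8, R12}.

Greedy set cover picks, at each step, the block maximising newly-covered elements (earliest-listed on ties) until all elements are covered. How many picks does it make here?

Greedy: pick G1 (covers 6 new) → pick G2 (covers 5 new) → pick G4 (covers 1 new). Total picks: 3.

3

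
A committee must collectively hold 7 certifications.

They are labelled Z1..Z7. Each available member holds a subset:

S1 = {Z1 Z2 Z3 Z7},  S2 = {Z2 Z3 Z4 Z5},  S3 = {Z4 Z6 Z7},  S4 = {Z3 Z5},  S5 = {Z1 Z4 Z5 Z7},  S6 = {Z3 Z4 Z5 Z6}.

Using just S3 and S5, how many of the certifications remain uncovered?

2

Union of S3, S5 = {Z1, Z4, Z5, Z6, Z7}.
Not covered: Z2, Z3 — 2 certifications.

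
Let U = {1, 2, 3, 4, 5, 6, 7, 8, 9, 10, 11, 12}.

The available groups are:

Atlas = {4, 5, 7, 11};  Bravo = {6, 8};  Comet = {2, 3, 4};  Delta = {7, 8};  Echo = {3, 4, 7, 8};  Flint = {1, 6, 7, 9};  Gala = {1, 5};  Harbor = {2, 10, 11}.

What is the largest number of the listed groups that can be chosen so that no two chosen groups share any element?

Bravo, Gala, Harbor are pairwise disjoint (Bravo={6,8}; Gala={1,5}; Harbor={2,10,11}).
Every remaining group overlaps one of these, and no 4 of the listed groups are pairwise disjoint, so 3 is the maximum.

3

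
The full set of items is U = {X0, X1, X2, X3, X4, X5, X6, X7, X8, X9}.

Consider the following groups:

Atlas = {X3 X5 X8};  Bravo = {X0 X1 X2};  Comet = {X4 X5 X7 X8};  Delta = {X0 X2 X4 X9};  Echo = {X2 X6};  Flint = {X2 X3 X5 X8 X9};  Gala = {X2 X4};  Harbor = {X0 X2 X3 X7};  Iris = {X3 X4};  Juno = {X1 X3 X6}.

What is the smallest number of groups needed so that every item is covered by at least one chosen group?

3

Comet and Delta and Juno together: Comet ∪ Delta ∪ Juno = {X0, X1, X2, X3, X4, X5, X6, X7, X8, X9} — every item is covered.
No 2 of the 10 groups cover everything (all 45 combinations miss at least one item), so 3 is optimal.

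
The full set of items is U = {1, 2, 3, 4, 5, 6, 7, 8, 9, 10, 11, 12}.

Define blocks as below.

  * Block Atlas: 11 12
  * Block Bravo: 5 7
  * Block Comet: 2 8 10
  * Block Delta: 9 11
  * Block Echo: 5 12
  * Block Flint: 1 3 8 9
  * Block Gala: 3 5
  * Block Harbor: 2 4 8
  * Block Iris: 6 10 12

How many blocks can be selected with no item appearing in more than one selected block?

Delta, Gala, Harbor, Iris are pairwise disjoint (Delta={9,11}; Gala={3,5}; Harbor={2,4,8}; Iris={6,10,12}).
Every remaining block overlaps one of these, and no 5 of the listed blocks are pairwise disjoint, so 4 is the maximum.

4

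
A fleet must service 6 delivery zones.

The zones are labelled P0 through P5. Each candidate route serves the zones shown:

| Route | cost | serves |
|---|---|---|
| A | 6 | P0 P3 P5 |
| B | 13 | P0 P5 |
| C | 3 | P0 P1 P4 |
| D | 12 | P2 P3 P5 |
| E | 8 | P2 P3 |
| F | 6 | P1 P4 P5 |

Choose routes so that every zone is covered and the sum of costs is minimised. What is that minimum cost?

15

C, D together cover every zone (C ∪ D = {P0, P1, P2, P3, P4, P5}); total cost 3 + 12 = 15.
The greedy pick C, A, E costs 17; no covering selection beats 15.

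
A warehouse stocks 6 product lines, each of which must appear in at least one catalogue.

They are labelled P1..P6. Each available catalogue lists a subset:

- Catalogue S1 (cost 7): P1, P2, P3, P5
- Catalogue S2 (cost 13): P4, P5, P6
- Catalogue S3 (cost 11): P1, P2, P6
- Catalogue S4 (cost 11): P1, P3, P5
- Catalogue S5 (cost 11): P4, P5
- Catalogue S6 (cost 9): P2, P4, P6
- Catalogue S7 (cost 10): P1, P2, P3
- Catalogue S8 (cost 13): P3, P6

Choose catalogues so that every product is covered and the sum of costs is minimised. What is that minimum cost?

S1, S6 together cover every product (S1 ∪ S6 = {P1, P2, P3, P4, P5, P6}); total cost 7 + 9 = 16.
No covering selection has total cost below 16.

16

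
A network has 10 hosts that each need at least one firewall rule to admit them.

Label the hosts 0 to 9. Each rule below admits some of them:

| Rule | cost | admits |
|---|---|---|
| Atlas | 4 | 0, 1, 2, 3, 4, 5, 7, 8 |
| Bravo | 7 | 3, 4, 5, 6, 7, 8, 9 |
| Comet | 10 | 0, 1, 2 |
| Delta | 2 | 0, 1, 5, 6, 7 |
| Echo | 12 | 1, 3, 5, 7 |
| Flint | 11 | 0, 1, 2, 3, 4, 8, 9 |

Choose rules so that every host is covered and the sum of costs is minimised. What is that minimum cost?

Atlas, Bravo together cover every host (Atlas ∪ Bravo = {0, 1, 2, 3, 4, 5, 6, 7, 8, 9}); total cost 4 + 7 = 11.
The greedy pick Delta, Atlas, Bravo costs 13; no covering selection beats 11.

11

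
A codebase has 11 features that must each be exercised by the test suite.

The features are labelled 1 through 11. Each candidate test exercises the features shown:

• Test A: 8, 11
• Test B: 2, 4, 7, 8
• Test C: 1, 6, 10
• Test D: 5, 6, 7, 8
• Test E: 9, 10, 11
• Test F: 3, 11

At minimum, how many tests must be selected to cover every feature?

Take {B, C, D, E, F}. Their union is {1, 2, 3, 4, 5, 6, 7, 8, 9, 10, 11}, which is all 11 features.
No 4 of the 6 tests cover everything (all 15 combinations miss at least one feature), so 5 is optimal.

5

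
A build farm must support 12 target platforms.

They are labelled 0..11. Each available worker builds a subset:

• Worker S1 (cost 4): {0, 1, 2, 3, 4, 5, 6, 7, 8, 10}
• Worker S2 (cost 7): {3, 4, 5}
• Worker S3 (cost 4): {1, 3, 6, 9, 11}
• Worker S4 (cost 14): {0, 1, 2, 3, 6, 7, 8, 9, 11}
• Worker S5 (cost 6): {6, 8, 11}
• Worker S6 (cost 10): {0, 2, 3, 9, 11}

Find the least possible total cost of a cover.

S1, S3 together cover every platform (S1 ∪ S3 = {0, 1, 2, 3, 4, 5, 6, 7, 8, 9, 10, 11}); total cost 4 + 4 = 8.
No covering selection has total cost below 8.

8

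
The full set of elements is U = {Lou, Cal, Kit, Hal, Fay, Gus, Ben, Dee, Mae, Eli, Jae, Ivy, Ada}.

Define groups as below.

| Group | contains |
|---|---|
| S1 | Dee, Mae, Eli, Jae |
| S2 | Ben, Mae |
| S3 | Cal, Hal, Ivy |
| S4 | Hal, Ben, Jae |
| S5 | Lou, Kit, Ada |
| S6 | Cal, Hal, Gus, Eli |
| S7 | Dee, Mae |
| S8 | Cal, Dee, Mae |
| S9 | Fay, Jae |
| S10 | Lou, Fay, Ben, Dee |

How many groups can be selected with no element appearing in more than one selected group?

4

S2, S5, S6, S9 are pairwise disjoint (S2={Ben,Mae}; S5={Lou,Kit,Ada}; S6={Cal,Hal,Gus,Eli}; S9={Fay,Jae}).
Every remaining group overlaps one of these, and no 5 of the listed groups are pairwise disjoint, so 4 is the maximum.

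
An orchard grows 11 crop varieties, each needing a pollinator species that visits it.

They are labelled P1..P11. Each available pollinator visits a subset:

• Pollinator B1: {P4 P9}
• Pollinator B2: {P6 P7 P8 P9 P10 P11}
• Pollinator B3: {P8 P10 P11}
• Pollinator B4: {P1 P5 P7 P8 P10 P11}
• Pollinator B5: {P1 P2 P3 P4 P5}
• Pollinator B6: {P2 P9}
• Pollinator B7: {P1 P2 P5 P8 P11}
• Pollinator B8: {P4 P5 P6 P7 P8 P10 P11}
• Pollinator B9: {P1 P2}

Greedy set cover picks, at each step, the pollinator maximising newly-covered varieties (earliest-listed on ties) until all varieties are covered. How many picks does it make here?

Greedy: pick B8 (covers 7 new) → pick B5 (covers 3 new) → pick B1 (covers 1 new). Total picks: 3.
(The true minimum cover uses only 2 pollinators, so greedy is not optimal here.)

3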